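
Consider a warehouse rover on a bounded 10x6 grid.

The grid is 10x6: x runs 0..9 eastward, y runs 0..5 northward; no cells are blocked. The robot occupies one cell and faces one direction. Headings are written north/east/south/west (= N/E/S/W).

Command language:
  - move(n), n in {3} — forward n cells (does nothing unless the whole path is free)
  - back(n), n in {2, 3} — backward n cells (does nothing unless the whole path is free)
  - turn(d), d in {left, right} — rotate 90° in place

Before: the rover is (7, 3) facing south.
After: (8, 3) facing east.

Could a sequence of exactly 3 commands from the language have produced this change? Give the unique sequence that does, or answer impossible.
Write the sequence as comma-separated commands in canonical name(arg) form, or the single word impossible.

turn(left), back(2), move(3)

key: order matters: swapping turn(left) and move(3) lands elsewhere
begin: (7, 3) facing south
t=1 turn(left) ⇒ (7, 3) facing east
t=2 back(2) ⇒ (5, 3) facing east
t=3 move(3) ⇒ (8, 3) facing east
no rival 3-sequence matches.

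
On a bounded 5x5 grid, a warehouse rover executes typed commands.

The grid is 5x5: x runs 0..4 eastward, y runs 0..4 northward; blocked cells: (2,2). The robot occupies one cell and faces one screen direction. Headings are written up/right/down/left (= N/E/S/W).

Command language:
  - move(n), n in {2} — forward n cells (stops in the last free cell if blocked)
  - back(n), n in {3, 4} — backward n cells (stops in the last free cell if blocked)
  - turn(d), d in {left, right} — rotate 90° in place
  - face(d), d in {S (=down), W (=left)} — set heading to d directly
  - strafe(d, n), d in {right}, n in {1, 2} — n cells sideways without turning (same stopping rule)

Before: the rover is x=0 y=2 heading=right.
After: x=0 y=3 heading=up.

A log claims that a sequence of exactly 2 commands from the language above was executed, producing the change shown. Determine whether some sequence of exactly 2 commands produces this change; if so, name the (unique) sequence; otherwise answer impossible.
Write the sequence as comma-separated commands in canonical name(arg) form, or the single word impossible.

every 2-command combo misses the target.

impossible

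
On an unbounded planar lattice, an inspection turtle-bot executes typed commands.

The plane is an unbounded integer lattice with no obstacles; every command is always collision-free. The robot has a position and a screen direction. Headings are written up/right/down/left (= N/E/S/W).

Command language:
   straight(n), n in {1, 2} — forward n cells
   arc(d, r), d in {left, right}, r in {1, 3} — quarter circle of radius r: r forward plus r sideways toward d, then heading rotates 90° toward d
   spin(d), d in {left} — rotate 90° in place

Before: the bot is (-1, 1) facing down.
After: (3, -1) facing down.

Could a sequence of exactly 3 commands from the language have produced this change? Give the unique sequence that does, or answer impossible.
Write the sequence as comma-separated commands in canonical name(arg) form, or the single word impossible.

key: still facing S at the end — net rotation zero over 3 steps
from: (-1, 1) facing down
1. arc(left, 1) → (0, 0) facing right
2. straight(2) → (2, 0) facing right
3. arc(right, 1) → (3, -1) facing down
no other 3-command option fits: unique.

arc(left, 1), straight(2), arc(right, 1)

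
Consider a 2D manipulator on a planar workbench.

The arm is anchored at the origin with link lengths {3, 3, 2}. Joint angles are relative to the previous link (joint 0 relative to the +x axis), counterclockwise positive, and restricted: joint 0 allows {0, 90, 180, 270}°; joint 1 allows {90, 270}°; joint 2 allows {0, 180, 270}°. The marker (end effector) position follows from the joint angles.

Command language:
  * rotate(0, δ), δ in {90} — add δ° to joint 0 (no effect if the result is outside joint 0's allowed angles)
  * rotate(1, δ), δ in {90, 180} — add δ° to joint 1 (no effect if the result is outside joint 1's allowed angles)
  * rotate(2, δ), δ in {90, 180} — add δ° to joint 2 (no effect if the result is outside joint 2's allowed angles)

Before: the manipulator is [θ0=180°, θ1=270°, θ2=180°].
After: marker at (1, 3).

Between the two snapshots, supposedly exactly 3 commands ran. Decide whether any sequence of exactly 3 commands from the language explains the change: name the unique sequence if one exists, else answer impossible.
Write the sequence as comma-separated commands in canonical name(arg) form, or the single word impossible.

begin: [θ0=180°, θ1=270°, θ2=180°]
t=1 rotate(0, 90) ⇒ [θ0=270°, θ1=270°, θ2=180°]
t=2 rotate(0, 90) ⇒ [θ0=0°, θ1=270°, θ2=180°]
t=3 rotate(0, 90) ⇒ [θ0=90°, θ1=270°, θ2=180°]
no rival 3-sequence matches.

rotate(0, 90), rotate(0, 90), rotate(0, 90)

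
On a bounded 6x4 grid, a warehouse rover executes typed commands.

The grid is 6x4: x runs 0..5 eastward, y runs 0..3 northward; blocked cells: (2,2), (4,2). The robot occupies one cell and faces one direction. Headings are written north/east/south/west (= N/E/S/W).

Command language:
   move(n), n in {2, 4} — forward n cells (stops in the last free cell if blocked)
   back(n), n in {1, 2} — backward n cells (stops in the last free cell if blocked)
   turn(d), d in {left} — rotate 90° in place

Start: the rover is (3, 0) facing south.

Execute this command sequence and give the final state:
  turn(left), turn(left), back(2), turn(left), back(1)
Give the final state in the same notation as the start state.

t0: (3, 0) facing south
step 1 (turn(left)): (3, 0) facing east
step 2 (turn(left)): (3, 0) facing north
step 3 (back(2)): (3, 0) facing north
step 4 (turn(left)): (3, 0) facing west
step 5 (back(1)): (4, 0) facing west

(4, 0) facing west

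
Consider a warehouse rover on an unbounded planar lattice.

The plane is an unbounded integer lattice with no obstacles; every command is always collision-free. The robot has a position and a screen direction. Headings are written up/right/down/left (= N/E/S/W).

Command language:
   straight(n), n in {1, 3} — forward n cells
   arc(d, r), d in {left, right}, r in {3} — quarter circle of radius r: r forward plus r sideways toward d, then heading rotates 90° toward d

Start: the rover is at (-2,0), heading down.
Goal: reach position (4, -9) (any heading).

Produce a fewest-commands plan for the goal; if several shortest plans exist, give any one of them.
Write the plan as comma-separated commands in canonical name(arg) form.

arc(left, 3), arc(right, 3), straight(3)

initial: at (-2,0), heading down
t=1 arc(left, 3) ⇒ at (1,-3), heading right
t=2 arc(right, 3) ⇒ at (4,-6), heading down
t=3 straight(3) ⇒ at (4,-9), heading down
nothing shorter than 3 reaches the goal.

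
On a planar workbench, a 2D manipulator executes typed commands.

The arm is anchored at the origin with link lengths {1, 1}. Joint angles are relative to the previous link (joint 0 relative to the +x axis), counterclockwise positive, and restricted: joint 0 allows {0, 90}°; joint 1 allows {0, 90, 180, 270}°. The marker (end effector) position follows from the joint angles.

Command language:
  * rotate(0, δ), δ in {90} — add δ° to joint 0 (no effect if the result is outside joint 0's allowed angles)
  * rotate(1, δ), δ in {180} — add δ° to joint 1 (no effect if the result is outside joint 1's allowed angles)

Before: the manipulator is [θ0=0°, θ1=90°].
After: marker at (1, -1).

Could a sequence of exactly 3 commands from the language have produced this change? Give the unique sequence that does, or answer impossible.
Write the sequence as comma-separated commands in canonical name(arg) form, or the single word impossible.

rotate(1, 180), rotate(1, 180), rotate(1, 180)

start: [θ0=0°, θ1=90°]
1. rotate(1, 180) → [θ0=0°, θ1=270°]
2. rotate(1, 180) → [θ0=0°, θ1=90°]
3. rotate(1, 180) → [θ0=0°, θ1=270°]
no rival 3-sequence matches.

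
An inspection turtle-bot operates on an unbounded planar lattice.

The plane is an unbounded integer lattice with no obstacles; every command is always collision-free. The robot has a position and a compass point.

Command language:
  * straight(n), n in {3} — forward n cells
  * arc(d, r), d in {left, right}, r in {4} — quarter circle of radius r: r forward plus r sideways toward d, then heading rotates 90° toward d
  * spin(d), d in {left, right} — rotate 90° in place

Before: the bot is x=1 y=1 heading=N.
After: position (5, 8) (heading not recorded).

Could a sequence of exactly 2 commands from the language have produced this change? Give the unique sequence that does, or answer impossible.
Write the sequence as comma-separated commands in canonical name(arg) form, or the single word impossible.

straight(3), arc(right, 4)

key: order matters: swapping straight(3) and arc(right, 4) lands elsewhere
t0: x=1 y=1 heading=N
[1] after straight(3): x=1 y=4 heading=N
[2] after arc(right, 4): x=5 y=8 heading=E
all 25 alternatives checked — unique.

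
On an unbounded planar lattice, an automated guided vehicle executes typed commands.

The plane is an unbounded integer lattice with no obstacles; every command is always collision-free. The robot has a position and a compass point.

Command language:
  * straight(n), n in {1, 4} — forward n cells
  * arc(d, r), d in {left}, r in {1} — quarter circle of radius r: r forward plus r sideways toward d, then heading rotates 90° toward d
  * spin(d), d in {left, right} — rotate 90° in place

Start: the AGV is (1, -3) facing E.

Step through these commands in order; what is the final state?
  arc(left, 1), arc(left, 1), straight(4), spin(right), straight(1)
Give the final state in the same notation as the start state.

(-3, 0) facing N

t0: (1, -3) facing E
1. arc(left, 1) → (2, -2) facing N
2. arc(left, 1) → (1, -1) facing W
3. straight(4) → (-3, -1) facing W
4. spin(right) → (-3, -1) facing N
5. straight(1) → (-3, 0) facing N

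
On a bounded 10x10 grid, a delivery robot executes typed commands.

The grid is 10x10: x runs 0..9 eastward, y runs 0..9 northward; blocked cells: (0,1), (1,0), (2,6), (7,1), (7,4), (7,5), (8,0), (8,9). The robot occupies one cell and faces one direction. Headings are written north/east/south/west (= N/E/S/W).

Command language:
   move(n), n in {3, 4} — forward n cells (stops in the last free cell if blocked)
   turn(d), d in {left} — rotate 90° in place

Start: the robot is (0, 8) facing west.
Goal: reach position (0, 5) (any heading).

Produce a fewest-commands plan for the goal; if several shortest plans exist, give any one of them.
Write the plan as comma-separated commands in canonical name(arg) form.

turn(left), move(3)

from: (0, 8) facing west
t=1 turn(left) ⇒ (0, 8) facing south
t=2 move(3) ⇒ (0, 5) facing south
shorter routes all fall short; 2 is best.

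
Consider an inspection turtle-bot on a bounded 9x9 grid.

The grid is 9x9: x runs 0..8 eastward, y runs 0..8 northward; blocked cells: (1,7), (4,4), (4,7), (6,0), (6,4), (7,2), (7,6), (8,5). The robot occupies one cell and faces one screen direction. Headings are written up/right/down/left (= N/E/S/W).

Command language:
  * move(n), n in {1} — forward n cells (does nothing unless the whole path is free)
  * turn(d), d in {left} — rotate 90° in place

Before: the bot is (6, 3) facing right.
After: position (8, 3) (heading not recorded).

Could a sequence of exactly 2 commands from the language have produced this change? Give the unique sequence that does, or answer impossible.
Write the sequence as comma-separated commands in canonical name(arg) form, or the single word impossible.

move(1), move(1)

initial: (6, 3) facing right
t=1 move(1) ⇒ (7, 3) facing right
t=2 move(1) ⇒ (8, 3) facing right
all 4 alternatives checked — unique.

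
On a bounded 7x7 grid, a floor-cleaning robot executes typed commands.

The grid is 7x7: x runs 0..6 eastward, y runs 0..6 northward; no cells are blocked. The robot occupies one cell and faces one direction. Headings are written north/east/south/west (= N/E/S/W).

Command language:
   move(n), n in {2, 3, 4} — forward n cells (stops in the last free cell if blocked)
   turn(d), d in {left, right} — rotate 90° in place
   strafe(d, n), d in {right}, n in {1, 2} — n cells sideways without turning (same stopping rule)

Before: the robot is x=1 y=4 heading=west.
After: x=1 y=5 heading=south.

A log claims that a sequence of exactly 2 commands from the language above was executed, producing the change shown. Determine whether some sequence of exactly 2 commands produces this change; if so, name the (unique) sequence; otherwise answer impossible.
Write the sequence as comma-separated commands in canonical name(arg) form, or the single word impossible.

strafe(right, 1), turn(left)

key: position moved to (1,5) AND the heading swung to S — translation plus rotation needed
start: x=1 y=4 heading=west
1. strafe(right, 1) → x=1 y=5 heading=west
2. turn(left) → x=1 y=5 heading=south
no other 2-command option fits: unique.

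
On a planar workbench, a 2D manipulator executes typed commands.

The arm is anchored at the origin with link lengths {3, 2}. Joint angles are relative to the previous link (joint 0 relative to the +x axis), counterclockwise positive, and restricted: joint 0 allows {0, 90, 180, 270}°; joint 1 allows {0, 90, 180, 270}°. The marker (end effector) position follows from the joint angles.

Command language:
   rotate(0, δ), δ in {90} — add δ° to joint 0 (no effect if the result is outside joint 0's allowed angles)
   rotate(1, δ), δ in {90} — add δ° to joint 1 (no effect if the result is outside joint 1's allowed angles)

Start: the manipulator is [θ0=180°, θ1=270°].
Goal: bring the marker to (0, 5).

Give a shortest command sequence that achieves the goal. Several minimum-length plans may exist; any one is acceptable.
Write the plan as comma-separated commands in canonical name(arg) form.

rotate(0, 90), rotate(0, 90), rotate(0, 90), rotate(1, 90)

t0: [θ0=180°, θ1=270°]
t=1 rotate(0, 90) ⇒ [θ0=270°, θ1=270°]
t=2 rotate(0, 90) ⇒ [θ0=0°, θ1=270°]
t=3 rotate(0, 90) ⇒ [θ0=90°, θ1=270°]
t=4 rotate(1, 90) ⇒ [θ0=90°, θ1=0°]
nothing shorter than 4 reaches the goal.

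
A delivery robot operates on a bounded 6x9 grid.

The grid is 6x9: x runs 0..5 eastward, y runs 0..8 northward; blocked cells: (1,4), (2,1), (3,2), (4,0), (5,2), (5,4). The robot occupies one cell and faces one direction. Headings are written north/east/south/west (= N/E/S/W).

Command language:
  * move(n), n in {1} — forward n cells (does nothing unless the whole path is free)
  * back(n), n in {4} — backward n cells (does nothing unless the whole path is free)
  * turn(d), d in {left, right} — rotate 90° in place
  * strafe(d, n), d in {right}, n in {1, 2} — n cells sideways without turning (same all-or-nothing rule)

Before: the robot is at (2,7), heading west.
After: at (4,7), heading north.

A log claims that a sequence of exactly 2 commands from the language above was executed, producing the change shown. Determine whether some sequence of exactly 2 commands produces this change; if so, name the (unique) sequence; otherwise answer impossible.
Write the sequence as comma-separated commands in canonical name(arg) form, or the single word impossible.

key: cell and facing (now N) both changed — the 2 commands mix motion and turning
from: at (2,7), heading west
[1] after turn(right): at (2,7), heading north
[2] after strafe(right, 2): at (4,7), heading north
no rival 2-sequence matches.

turn(right), strafe(right, 2)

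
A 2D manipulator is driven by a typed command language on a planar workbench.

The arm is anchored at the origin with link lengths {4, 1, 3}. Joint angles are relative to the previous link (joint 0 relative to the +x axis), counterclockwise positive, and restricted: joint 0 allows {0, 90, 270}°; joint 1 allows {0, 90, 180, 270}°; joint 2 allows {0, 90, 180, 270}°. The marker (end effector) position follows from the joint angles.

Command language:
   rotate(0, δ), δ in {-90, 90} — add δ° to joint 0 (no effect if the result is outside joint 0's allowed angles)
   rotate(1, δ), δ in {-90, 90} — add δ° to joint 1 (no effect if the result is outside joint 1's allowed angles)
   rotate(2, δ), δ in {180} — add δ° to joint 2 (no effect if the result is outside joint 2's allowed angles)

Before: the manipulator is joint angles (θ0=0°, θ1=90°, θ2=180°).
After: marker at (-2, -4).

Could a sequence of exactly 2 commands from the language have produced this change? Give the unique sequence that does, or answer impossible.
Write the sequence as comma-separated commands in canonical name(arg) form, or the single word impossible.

begin: joint angles (θ0=0°, θ1=90°, θ2=180°)
t=1 rotate(0, -90) ⇒ joint angles (θ0=270°, θ1=90°, θ2=180°)
t=2 rotate(0, -90) ⇒ joint angles (θ0=270°, θ1=90°, θ2=180°)
no rival 2-sequence matches.

rotate(0, -90), rotate(0, -90)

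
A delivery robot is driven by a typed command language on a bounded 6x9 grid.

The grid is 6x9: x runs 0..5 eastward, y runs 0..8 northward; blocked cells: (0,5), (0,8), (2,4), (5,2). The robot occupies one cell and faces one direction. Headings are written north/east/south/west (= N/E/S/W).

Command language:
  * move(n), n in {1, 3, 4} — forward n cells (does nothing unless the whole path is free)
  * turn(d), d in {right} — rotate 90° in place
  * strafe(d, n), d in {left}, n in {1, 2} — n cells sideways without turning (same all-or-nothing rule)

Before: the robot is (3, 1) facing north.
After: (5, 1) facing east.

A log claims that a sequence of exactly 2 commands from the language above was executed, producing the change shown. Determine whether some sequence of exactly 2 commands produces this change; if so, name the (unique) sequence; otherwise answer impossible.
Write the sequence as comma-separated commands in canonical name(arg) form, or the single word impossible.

every 2-command combo misses the target.

impossible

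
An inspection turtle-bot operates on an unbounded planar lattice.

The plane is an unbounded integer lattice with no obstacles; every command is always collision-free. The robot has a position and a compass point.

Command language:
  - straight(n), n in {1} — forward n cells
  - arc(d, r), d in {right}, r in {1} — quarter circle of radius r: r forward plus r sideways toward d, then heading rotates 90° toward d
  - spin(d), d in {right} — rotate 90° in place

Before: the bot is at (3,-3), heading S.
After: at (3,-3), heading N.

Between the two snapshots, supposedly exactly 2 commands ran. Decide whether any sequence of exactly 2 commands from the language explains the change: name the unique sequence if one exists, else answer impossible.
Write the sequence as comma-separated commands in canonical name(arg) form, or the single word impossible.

spin(right), spin(right)

key: (3,-3) unmoved — no command in the sequence translates
t0: at (3,-3), heading S
t=1 spin(right) ⇒ at (3,-3), heading W
t=2 spin(right) ⇒ at (3,-3), heading N
uniquely the one of 9 2-step routes that fits.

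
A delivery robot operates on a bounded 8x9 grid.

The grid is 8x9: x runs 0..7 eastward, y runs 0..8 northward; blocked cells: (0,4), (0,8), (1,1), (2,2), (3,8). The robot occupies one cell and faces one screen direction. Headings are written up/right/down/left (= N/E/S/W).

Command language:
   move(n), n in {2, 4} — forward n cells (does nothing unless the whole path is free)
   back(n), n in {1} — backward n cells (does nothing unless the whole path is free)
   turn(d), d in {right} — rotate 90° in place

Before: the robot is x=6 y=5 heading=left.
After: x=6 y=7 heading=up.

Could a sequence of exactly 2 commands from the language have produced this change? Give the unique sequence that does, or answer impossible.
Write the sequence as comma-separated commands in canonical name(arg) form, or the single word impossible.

key: order matters: swapping turn(right) and move(2) lands elsewhere
from: x=6 y=5 heading=left
[1] after turn(right): x=6 y=5 heading=up
[2] after move(2): x=6 y=7 heading=up
no rival 2-sequence matches.

turn(right), move(2)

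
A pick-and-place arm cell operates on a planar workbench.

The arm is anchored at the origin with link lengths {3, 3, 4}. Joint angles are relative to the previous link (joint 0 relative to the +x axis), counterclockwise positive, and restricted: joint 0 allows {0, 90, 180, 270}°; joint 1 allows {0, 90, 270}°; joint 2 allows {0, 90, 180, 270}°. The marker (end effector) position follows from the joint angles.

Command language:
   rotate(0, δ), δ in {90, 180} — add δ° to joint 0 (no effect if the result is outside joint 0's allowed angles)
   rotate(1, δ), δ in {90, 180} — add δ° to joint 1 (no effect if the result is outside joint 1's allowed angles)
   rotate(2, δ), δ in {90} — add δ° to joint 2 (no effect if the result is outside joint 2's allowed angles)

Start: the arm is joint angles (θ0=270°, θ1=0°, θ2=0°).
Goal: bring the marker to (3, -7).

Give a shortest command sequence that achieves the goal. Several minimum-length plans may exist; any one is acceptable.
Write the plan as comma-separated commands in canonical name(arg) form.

initial: joint angles (θ0=270°, θ1=0°, θ2=0°)
t=1 rotate(1, 90) ⇒ joint angles (θ0=270°, θ1=90°, θ2=0°)
t=2 rotate(0, 90) ⇒ joint angles (θ0=0°, θ1=90°, θ2=0°)
t=3 rotate(1, 180) ⇒ joint angles (θ0=0°, θ1=270°, θ2=0°)
shorter routes all fall short; 3 is best.

rotate(1, 90), rotate(0, 90), rotate(1, 180)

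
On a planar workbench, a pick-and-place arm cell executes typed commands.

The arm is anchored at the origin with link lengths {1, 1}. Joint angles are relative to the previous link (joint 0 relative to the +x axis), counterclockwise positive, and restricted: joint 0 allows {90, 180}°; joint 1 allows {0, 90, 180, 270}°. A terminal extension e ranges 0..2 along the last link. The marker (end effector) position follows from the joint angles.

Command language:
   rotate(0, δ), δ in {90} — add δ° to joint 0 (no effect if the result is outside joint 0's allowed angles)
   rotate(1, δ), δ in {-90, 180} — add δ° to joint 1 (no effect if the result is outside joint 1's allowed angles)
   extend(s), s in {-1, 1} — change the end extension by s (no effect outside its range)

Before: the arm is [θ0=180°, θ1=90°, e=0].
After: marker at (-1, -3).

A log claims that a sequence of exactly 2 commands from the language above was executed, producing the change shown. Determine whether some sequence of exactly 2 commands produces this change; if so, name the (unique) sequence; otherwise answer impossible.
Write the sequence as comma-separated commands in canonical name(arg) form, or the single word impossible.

extend(1), extend(1)

t0: [θ0=180°, θ1=90°, e=0]
[1] after extend(1): [θ0=180°, θ1=90°, e=1]
[2] after extend(1): [θ0=180°, θ1=90°, e=2]
no rival 2-sequence matches.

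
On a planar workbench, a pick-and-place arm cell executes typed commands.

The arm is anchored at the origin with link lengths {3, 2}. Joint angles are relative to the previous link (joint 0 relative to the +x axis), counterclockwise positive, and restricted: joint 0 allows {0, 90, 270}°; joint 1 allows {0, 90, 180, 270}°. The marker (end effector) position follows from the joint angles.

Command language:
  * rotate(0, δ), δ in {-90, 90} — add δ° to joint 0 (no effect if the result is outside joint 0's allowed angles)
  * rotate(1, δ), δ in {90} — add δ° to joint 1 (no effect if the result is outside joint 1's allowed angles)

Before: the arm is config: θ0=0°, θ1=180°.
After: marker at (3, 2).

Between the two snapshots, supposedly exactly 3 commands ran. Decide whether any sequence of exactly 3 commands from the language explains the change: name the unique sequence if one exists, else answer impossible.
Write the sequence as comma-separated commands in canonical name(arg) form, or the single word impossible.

initial: config: θ0=0°, θ1=180°
1. rotate(1, 90) → config: θ0=0°, θ1=270°
2. rotate(1, 90) → config: θ0=0°, θ1=0°
3. rotate(1, 90) → config: θ0=0°, θ1=90°
no other 3-command option fits: unique.

rotate(1, 90), rotate(1, 90), rotate(1, 90)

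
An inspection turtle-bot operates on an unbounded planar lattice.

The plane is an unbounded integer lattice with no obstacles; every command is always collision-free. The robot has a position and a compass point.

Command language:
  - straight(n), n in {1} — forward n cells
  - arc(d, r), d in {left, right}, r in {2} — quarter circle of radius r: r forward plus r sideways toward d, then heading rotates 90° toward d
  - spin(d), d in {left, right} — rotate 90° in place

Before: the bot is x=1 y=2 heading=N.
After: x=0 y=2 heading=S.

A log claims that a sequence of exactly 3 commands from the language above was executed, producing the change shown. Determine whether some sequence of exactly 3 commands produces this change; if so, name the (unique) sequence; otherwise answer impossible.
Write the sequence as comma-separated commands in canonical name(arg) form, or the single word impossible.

key: position moved to (0,2) AND the heading swung to S — translation plus rotation needed
start: x=1 y=2 heading=N
[1] after spin(left): x=1 y=2 heading=W
[2] after straight(1): x=0 y=2 heading=W
[3] after spin(left): x=0 y=2 heading=S
uniquely the one of 125 3-step routes that fits.

spin(left), straight(1), spin(left)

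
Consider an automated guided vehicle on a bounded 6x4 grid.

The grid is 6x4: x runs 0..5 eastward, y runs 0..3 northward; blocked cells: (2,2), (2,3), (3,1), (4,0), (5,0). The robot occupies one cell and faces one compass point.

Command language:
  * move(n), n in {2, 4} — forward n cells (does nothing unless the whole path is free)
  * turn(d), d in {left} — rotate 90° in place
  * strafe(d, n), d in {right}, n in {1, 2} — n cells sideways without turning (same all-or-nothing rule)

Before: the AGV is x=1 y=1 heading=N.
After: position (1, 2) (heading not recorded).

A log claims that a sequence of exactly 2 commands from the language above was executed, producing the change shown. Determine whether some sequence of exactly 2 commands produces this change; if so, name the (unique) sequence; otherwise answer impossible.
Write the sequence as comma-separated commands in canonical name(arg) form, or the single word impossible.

turn(left), strafe(right, 1)

key: order matters: swapping turn(left) and strafe(right, 1) lands elsewhere
initial: x=1 y=1 heading=N
t=1 turn(left) ⇒ x=1 y=1 heading=W
t=2 strafe(right, 1) ⇒ x=1 y=2 heading=W
all 25 alternatives checked — unique.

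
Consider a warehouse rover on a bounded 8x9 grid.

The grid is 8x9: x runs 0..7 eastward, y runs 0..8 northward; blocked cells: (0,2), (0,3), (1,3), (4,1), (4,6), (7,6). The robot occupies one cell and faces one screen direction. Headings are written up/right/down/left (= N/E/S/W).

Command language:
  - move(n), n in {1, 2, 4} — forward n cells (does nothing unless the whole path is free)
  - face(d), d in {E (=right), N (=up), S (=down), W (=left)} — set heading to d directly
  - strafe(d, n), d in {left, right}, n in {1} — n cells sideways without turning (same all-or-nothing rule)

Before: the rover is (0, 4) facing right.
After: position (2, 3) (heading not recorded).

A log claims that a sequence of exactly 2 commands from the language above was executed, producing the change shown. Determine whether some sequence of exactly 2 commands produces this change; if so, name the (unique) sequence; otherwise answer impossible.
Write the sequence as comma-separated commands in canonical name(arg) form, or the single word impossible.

move(2), strafe(right, 1)

key: running strafe(right, 1) before move(2) would end elsewhere — order is forced
from: (0, 4) facing right
step 1 (move(2)): (2, 4) facing right
step 2 (strafe(right, 1)): (2, 3) facing right
no rival 2-sequence matches.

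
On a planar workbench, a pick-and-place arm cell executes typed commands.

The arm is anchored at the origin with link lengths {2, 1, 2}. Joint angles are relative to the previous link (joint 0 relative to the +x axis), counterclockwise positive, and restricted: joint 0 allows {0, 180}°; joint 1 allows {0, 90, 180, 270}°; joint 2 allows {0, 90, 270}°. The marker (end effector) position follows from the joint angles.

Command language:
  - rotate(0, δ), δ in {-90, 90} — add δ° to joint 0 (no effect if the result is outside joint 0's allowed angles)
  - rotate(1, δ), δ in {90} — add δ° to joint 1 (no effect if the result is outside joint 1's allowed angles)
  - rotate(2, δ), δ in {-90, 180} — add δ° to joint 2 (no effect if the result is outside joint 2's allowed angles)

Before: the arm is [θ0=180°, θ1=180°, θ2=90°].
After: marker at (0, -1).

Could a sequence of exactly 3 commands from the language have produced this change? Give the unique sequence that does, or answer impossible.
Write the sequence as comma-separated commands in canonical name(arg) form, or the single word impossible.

rotate(1, 90), rotate(1, 90), rotate(1, 90)

initial: [θ0=180°, θ1=180°, θ2=90°]
1. rotate(1, 90) → [θ0=180°, θ1=270°, θ2=90°]
2. rotate(1, 90) → [θ0=180°, θ1=0°, θ2=90°]
3. rotate(1, 90) → [θ0=180°, θ1=90°, θ2=90°]
uniquely the one of 125 3-step routes that fits.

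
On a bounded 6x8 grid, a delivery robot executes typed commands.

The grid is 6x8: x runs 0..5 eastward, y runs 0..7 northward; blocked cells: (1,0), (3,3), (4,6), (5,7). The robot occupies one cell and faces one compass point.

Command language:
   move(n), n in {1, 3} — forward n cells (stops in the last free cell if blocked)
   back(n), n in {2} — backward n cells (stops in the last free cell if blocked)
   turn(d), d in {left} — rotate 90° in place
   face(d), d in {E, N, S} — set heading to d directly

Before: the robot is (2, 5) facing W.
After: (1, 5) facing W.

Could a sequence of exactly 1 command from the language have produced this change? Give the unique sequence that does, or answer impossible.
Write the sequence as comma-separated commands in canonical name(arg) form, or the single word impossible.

key: heading stays W — the single command does not turn
initial: (2, 5) facing W
[1] after move(1): (1, 5) facing W
uniquely the one of 7 1-step routes that fits.

move(1)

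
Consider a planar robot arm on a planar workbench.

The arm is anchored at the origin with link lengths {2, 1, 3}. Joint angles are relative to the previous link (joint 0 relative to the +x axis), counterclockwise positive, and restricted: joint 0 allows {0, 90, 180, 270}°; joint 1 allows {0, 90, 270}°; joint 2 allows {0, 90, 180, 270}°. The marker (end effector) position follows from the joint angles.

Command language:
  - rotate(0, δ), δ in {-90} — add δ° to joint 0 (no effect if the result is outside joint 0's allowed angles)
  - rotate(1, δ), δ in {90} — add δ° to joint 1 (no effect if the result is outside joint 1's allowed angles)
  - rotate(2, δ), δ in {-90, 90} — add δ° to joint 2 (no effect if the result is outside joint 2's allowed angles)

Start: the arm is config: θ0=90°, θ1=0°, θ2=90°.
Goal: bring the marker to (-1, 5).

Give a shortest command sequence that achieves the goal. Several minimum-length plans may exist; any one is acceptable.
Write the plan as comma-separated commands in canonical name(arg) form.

rotate(2, -90), rotate(2, -90), rotate(1, 90)

start: config: θ0=90°, θ1=0°, θ2=90°
step 1 (rotate(2, -90)): config: θ0=90°, θ1=0°, θ2=0°
step 2 (rotate(2, -90)): config: θ0=90°, θ1=0°, θ2=270°
step 3 (rotate(1, 90)): config: θ0=90°, θ1=90°, θ2=270°
shorter routes all fall short; 3 is best.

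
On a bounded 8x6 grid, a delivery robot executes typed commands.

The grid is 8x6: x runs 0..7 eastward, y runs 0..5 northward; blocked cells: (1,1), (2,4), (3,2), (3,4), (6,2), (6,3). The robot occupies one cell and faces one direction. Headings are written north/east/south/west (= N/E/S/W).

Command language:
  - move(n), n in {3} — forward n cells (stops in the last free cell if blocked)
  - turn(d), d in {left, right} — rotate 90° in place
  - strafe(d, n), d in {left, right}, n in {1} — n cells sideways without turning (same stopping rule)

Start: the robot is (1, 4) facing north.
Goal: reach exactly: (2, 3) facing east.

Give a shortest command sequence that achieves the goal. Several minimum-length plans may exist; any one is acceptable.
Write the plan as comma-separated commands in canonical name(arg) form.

start: (1, 4) facing north
[1] after turn(right): (1, 4) facing east
[2] after strafe(right, 1): (1, 3) facing east
[3] after turn(right): (1, 3) facing south
[4] after strafe(left, 1): (2, 3) facing south
[5] after turn(left): (2, 3) facing east
nothing shorter than 5 reaches the goal.

turn(right), strafe(right, 1), turn(right), strafe(left, 1), turn(left)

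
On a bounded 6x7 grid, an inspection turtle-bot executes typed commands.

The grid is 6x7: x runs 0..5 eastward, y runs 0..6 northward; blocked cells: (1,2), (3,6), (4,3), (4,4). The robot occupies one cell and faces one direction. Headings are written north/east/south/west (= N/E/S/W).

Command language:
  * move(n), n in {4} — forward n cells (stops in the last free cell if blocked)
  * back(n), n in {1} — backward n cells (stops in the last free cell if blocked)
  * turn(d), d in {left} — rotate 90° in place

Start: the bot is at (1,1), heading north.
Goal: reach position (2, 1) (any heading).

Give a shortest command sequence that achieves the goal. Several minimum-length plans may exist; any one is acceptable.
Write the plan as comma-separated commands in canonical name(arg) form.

turn(left), back(1)

from: at (1,1), heading north
step 1 (turn(left)): at (1,1), heading west
step 2 (back(1)): at (2,1), heading west
no 1-step plan works, so 2 is optimal.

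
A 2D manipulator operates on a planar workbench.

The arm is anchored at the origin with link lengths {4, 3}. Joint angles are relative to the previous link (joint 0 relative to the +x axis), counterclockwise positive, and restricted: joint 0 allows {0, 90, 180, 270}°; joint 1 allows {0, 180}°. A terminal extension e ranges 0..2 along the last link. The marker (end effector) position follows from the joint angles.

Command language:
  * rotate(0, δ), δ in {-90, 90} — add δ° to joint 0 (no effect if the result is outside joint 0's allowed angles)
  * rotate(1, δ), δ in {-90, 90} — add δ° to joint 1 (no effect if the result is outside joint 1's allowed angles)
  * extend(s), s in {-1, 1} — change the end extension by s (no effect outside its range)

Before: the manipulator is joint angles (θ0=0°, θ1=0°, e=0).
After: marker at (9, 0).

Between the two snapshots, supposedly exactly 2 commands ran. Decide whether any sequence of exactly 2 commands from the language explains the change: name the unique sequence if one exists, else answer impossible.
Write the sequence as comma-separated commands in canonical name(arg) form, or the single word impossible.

start: joint angles (θ0=0°, θ1=0°, e=0)
[1] after extend(1): joint angles (θ0=0°, θ1=0°, e=1)
[2] after extend(1): joint angles (θ0=0°, θ1=0°, e=2)
all 36 alternatives checked — unique.

extend(1), extend(1)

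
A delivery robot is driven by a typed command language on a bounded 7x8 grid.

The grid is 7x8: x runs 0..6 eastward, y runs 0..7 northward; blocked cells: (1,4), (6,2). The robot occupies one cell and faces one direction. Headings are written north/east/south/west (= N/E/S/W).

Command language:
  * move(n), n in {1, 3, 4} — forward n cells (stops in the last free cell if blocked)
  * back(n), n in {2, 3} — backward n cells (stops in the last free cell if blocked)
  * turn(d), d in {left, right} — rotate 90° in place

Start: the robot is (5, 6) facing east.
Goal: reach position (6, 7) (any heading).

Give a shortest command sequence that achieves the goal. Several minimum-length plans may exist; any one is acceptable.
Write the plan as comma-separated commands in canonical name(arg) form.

move(1), turn(right), back(3)

start: (5, 6) facing east
t=1 move(1) ⇒ (6, 6) facing east
t=2 turn(right) ⇒ (6, 6) facing south
t=3 back(3) ⇒ (6, 7) facing south
no 2-step plan works, so 3 is optimal.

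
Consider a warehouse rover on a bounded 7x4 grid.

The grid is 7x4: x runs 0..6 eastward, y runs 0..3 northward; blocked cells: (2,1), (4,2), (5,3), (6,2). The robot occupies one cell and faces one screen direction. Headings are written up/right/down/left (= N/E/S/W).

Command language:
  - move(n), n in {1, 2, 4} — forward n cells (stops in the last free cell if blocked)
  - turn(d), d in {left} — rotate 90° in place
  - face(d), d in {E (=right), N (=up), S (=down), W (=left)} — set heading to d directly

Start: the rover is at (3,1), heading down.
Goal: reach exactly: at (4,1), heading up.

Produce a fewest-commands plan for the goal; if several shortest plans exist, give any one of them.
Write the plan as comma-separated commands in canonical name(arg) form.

t0: at (3,1), heading down
1. face(E) → at (3,1), heading right
2. move(1) → at (4,1), heading right
3. face(N) → at (4,1), heading up
nothing shorter than 3 reaches the goal.

face(E), move(1), face(N)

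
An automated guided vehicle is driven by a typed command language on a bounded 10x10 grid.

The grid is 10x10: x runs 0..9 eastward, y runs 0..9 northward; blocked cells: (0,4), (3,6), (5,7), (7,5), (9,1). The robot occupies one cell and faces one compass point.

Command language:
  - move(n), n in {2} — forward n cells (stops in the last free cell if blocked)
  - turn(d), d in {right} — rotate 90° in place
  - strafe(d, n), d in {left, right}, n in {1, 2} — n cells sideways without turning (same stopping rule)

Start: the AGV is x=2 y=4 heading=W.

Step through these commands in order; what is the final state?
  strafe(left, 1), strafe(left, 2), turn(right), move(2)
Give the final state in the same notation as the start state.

initial: x=2 y=4 heading=W
1. strafe(left, 1) → x=2 y=3 heading=W
2. strafe(left, 2) → x=2 y=1 heading=W
3. turn(right) → x=2 y=1 heading=N
4. move(2) → x=2 y=3 heading=N

x=2 y=3 heading=N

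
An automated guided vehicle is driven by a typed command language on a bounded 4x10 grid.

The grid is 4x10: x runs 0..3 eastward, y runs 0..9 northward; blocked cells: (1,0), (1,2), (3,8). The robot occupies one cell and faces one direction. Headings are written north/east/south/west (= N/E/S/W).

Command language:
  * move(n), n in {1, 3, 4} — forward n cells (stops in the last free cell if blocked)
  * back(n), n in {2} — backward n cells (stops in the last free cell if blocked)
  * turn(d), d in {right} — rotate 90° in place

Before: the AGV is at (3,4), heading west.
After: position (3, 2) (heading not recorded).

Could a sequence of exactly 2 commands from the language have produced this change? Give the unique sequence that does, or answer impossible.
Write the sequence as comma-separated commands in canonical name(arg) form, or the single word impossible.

turn(right), back(2)

key: running back(2) before turn(right) would end elsewhere — order is forced
initial: at (3,4), heading west
1. turn(right) → at (3,4), heading north
2. back(2) → at (3,2), heading north
uniquely the one of 25 2-step routes that fits.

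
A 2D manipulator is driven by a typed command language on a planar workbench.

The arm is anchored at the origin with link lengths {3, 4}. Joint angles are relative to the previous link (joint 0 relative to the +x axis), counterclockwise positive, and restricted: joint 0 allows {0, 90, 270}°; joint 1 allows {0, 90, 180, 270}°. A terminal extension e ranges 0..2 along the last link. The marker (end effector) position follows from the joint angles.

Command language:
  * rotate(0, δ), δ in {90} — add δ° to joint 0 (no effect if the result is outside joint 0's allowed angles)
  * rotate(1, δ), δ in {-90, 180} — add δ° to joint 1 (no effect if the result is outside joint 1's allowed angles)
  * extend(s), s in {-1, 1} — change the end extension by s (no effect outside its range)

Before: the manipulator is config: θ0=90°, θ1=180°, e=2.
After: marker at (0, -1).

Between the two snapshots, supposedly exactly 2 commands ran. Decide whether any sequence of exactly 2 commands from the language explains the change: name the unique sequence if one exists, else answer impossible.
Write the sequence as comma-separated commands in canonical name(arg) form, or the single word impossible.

extend(-1), extend(-1)

initial: config: θ0=90°, θ1=180°, e=2
[1] after extend(-1): config: θ0=90°, θ1=180°, e=1
[2] after extend(-1): config: θ0=90°, θ1=180°, e=0
no rival 2-sequence matches.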